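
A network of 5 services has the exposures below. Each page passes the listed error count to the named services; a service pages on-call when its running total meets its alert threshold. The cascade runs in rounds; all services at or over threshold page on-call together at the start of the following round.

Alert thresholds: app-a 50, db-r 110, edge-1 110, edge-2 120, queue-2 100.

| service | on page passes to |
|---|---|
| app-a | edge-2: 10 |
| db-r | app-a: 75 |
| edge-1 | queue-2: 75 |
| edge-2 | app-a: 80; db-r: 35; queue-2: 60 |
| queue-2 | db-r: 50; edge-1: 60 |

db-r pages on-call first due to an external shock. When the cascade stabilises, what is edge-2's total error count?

10

Round 1 — db-r pages on-call (initial).
  app-a: +75 → 75 ≥ 50
Round 2 — app-a pages on-call.
  edge-2: +10 → 10 < 120
No further pages.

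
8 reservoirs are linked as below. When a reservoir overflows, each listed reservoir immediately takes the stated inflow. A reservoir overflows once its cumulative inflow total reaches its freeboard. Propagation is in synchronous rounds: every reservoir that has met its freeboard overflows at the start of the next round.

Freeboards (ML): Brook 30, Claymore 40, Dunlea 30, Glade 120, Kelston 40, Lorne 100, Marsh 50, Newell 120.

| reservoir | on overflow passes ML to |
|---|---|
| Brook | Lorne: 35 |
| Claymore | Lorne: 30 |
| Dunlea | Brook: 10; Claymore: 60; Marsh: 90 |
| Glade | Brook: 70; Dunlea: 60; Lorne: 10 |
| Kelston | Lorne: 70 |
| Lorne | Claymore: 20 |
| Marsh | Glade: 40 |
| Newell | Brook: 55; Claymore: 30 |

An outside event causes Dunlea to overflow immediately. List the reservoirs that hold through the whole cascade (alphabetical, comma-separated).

Brook, Glade, Kelston, Lorne, Newell

Round 1 — Dunlea overflows (initial).
  Brook: +10 → 10 < 30
  Claymore: +60 → 60 ≥ 40
  Marsh: +90 → 90 ≥ 50
Round 2 — Claymore, Marsh overflow.
  Glade: +40 → 40 < 120
  Lorne: +30 → 30 < 100
No further overflows.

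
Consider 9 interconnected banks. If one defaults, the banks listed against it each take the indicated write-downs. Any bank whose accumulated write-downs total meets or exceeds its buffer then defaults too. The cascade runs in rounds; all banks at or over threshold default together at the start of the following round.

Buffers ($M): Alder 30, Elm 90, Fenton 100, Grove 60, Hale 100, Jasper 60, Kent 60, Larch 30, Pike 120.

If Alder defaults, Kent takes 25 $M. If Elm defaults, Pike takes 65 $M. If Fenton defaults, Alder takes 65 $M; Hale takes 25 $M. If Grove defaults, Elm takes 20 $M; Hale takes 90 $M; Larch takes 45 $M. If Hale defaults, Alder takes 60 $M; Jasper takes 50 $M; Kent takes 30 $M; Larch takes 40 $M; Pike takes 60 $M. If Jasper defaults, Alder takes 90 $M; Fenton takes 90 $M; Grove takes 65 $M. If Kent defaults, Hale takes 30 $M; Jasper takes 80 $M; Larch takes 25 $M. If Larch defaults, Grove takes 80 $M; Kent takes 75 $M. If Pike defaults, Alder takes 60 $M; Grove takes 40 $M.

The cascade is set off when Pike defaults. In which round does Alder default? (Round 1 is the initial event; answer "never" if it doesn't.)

2

Round 1 — Pike defaults (initial).
  Alder: +60 → 60 ≥ 30
  Grove: +40 → 40 < 60
Round 2 — Alder defaults.
  Kent: +25 → 25 < 60
No further defaults.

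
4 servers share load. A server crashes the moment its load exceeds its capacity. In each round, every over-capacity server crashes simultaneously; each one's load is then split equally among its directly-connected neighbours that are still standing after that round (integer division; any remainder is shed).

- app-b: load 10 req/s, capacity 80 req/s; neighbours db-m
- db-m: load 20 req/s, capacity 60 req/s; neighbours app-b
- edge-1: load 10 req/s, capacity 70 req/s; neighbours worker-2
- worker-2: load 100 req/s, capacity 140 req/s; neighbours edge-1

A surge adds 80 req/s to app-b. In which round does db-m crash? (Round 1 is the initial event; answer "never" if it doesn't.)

Round 1 — app-b at 90 > 80. app-b crashes.
  app-b sheds 90 req/s to db-m: 90 each.
    db-m: 20+90 = 110 > 60
Round 2 — db-m crashes.
  db-m sheds 110 req/s: no online neighbours, lost.
No further crashes.

2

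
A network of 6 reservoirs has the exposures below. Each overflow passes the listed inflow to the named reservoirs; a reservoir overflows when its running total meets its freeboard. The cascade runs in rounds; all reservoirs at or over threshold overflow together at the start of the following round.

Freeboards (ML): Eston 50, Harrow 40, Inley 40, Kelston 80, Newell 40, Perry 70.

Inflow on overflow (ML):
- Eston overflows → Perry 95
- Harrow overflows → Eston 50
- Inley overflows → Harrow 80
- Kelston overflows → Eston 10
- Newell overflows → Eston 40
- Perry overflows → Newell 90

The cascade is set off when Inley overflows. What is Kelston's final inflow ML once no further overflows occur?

0

Round 1 — Inley overflows (initial).
  Harrow: +80 → 80 ≥ 40
Round 2 — Harrow overflows.
  Eston: +50 → 50 ≥ 50
Round 3 — Eston overflows.
  Perry: +95 → 95 ≥ 70
Round 4 — Perry overflows.
  Newell: +90 → 90 ≥ 40
Round 5 — Newell overflows.
No further overflows.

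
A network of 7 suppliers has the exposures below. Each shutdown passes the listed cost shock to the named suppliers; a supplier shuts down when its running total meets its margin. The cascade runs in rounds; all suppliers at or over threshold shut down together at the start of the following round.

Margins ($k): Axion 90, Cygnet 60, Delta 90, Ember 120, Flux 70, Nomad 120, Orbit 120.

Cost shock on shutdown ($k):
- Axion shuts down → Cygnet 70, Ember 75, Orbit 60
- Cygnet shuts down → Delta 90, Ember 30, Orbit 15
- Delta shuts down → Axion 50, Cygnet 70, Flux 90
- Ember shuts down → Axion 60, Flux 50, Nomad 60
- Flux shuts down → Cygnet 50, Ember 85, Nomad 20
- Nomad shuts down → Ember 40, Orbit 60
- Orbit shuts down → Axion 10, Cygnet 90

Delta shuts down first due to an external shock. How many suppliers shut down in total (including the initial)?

3

Round 1 — Delta shuts down (initial).
  Axion: +50 → 50 < 90
  Cygnet: +70 → 70 ≥ 60
  Flux: +90 → 90 ≥ 70
Round 2 — Cygnet, Flux shut down.
  Ember: +30+85 → 115 < 120
  Nomad: +20 → 20 < 120
  Orbit: +15 → 15 < 120
No further shutdowns.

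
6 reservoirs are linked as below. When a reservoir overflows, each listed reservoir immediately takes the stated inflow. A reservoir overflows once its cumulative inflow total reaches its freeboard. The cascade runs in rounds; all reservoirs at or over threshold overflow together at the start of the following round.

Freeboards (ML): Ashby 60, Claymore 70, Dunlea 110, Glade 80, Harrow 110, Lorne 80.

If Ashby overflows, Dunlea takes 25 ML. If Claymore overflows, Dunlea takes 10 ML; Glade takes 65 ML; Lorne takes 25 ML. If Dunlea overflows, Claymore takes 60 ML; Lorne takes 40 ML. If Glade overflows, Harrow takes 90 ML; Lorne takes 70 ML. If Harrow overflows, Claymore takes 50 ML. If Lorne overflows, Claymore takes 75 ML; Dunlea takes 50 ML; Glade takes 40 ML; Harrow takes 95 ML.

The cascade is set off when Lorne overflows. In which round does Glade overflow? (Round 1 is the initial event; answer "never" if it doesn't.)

Round 1 — Lorne overflows (initial).
  Claymore: +75 → 75 ≥ 70
  Dunlea: +50 → 50 < 110
  Glade: +40 → 40 < 80
  Harrow: +95 → 95 < 110
Round 2 — Claymore overflows.
  Dunlea: +10 → 60 < 110
  Glade: +65 → 105 ≥ 80
Round 3 — Glade overflows.
  Harrow: +90 → 185 ≥ 110
Round 4 — Harrow overflows.
No further overflows.

3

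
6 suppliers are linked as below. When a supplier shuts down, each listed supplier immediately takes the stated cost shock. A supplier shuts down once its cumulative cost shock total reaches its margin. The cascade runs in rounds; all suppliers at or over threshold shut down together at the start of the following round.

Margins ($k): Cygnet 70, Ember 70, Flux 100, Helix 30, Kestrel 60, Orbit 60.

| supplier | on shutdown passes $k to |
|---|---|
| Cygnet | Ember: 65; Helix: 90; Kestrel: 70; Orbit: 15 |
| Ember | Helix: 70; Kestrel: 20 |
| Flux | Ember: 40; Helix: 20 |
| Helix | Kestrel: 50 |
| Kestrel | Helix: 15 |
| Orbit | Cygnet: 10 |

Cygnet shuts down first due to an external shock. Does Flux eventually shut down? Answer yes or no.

Round 1 — Cygnet shuts down (initial).
  Ember: +65 → 65 < 70
  Helix: +90 → 90 ≥ 30
  Kestrel: +70 → 70 ≥ 60
  Orbit: +15 → 15 < 60
Round 2 — Helix, Kestrel shut down.
No further shutdowns.

no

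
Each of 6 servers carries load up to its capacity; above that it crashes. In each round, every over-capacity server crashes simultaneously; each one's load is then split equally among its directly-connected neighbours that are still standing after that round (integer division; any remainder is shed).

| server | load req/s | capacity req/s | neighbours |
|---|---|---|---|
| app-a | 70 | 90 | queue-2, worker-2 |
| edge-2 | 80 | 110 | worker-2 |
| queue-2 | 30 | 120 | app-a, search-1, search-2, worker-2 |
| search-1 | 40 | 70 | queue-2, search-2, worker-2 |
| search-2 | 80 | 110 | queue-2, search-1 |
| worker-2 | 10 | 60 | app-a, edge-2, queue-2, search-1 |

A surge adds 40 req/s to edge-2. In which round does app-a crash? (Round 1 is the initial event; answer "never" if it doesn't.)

3

Round 1 — edge-2 at 120 > 110. edge-2 crashes.
  edge-2 sheds 120 req/s to worker-2: 120 each.
    worker-2: 10+120 = 130 > 60
Round 2 — worker-2 crashes.
  worker-2 sheds 130 req/s to app-a, queue-2, search-1: 43 each (1 lost).
    app-a: 70+43 = 113 > 90
    queue-2: 30+43 = 73 ≤ 120
    search-1: 40+43 = 83 > 70
Round 3 — app-a, search-1 crash.
  app-a sheds 113 req/s to queue-2: 113 each.
    queue-2: 73+113 = 186 > 120
  search-1 sheds 83 req/s to queue-2, search-2: 41 each (1 lost).
    queue-2: 186+41 = 227 > 120
    search-2: 80+41 = 121 > 110
Round 4 — queue-2, search-2 crash.
  queue-2 sheds 227 req/s: no online neighbours, lost.
  search-2 sheds 121 req/s: no online neighbours, lost.
No further crashes.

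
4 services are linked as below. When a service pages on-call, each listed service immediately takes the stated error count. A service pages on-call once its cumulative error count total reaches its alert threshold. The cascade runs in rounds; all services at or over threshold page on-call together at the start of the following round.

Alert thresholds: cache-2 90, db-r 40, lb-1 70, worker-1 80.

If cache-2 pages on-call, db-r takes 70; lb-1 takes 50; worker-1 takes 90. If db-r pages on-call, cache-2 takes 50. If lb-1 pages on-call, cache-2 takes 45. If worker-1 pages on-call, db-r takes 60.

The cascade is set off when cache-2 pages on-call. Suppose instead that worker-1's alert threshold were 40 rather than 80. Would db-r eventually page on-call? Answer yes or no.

With worker-1's alert threshold at 40:
Round 1 — cache-2 pages on-call (initial).
  db-r: +70 → 70 ≥ 40
  lb-1: +50 → 50 < 70
  worker-1: +90 → 90 ≥ 40
Round 2 — db-r, worker-1 page on-call.
No further pages.

yes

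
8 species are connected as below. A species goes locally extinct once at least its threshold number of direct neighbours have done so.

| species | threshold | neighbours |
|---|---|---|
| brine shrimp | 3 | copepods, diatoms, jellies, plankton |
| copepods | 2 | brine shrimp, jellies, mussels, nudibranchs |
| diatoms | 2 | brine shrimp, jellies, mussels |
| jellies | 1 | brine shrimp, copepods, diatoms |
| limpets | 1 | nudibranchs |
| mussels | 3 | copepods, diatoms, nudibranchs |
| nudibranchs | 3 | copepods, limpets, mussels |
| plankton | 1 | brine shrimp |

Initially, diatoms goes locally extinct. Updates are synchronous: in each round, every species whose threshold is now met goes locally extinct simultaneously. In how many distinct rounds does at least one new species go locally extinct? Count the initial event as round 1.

Round 1 — diatoms goes locally extinct (initial).
Round 2 — checking thresholds:
  brine shrimp: 1 of 4 neighbours < 3, holds.
  jellies: 1 of 3 neighbours ≥ 1, goes locally extinct.
  mussels: 1 of 3 neighbours < 3, holds.
Round 3 — no new extinctions; cascade stops.

2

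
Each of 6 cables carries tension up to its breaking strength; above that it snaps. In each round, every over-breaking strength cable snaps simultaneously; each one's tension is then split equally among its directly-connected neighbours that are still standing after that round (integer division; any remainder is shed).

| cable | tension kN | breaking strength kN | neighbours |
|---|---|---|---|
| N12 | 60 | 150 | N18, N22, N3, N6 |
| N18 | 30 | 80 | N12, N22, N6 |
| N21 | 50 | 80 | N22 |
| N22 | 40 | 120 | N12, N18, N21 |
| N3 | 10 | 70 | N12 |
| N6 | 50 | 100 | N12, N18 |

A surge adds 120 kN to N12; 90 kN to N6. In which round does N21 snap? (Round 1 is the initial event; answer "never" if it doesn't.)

4

Round 1 — N12 at 180 > 150; N6 at 140 > 100. N12, N6 snap.
  N12 sheds 180 kN to N18, N22, N3: 60 each.
    N18: 30+60 = 90 > 80
    N22: 40+60 = 100 ≤ 120
    N3: 10+60 = 70 ≤ 70
  N6 sheds 140 kN to N18: 140 each.
    N18: 90+140 = 230 > 80
Round 2 — N18 snaps.
  N18 sheds 230 kN to N22: 230 each.
    N22: 100+230 = 330 > 120
Round 3 — N22 snaps.
  N22 sheds 330 kN to N21: 330 each.
    N21: 50+330 = 380 > 80
Round 4 — N21 snaps.
  N21 sheds 380 kN: no online neighbours, lost.
No further breaks.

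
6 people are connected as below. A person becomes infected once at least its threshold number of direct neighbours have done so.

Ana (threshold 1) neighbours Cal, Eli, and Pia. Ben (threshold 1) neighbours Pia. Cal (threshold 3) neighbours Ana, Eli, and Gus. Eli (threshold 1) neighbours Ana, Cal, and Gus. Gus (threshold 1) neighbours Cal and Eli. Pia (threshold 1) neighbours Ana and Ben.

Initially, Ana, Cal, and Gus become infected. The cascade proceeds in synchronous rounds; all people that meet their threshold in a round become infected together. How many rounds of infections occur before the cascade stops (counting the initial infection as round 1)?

Round 1 — Ana, Cal, Gus become infected (initial).
Round 2 — checking thresholds:
  Eli: 3 of 3 neighbours ≥ 1, becomes infected.
  Pia: 1 of 2 neighbours ≥ 1, becomes infected.
Round 3 — checking thresholds:
  Ben: 1 of 1 neighbours ≥ 1, becomes infected.
Round 4 — no new infections; cascade stops.

3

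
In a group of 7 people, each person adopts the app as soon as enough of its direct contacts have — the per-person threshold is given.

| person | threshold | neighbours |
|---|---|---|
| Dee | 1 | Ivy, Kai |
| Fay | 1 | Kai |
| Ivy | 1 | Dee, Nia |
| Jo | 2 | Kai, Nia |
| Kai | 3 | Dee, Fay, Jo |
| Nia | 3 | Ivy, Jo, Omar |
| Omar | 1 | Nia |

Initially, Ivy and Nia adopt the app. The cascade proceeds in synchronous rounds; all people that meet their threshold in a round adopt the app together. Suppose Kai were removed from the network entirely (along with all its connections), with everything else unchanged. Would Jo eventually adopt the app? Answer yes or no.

no

With Kai removed:
Round 1 — Ivy, Nia adopt the app (initial).
Round 2 — checking thresholds:
  Dee: 1 of 1 neighbours ≥ 1, adopts the app.
  Jo: 1 of 1 neighbours < 2, holds.
  Omar: 1 of 1 neighbours ≥ 1, adopts the app.
Round 3 — no new adoptions; cascade stops.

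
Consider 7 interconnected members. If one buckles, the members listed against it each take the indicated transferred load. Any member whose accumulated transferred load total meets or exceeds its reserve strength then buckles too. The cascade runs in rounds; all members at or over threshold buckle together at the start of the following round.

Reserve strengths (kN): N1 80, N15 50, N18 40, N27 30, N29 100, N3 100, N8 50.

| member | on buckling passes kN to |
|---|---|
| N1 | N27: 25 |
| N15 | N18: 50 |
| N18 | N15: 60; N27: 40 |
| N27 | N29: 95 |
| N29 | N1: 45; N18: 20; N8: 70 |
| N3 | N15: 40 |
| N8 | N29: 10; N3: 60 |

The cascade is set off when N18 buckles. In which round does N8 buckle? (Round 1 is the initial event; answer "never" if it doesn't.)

never

Round 1 — N18 buckles (initial).
  N15: +60 → 60 ≥ 50
  N27: +40 → 40 ≥ 30
Round 2 — N15, N27 buckle.
  N29: +95 → 95 < 100
No further bucklings.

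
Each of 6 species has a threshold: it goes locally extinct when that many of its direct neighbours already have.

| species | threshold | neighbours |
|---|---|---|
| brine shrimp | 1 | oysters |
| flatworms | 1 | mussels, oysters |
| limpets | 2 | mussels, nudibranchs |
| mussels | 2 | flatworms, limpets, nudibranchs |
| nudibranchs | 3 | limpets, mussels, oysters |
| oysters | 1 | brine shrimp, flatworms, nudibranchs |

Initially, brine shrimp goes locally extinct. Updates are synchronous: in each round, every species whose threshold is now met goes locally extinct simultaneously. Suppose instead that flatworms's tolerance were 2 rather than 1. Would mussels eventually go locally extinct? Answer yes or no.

With flatworms's tolerance at 2:
Round 1 — brine shrimp goes locally extinct (initial).
Round 2 — checking thresholds:
  oysters: 1 of 3 neighbours ≥ 1, goes locally extinct.
Round 3 — no new extinctions; cascade stops.

no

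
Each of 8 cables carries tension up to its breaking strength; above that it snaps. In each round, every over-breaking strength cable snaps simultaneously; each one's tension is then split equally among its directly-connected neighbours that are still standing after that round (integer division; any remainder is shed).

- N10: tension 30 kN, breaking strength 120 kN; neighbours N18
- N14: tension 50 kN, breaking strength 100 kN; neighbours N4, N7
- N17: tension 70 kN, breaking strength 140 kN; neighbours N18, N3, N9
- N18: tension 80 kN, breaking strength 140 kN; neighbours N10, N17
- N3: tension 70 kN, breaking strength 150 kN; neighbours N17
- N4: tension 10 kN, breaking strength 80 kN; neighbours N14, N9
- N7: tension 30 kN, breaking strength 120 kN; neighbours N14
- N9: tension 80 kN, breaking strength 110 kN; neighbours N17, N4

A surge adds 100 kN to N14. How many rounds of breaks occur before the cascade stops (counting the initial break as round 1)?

Round 1 — N14 at 150 > 100. N14 snaps.
  N14 sheds 150 kN to N4, N7: 75 each.
    N4: 10+75 = 85 > 80
    N7: 30+75 = 105 ≤ 120
Round 2 — N4 snaps.
  N4 sheds 85 kN to N9: 85 each.
    N9: 80+85 = 165 > 110
Round 3 — N9 snaps.
  N9 sheds 165 kN to N17: 165 each.
    N17: 70+165 = 235 > 140
Round 4 — N17 snaps.
  N17 sheds 235 kN to N18, N3: 117 each (1 lost).
    N18: 80+117 = 197 > 140
    N3: 70+117 = 187 > 150
Round 5 — N18, N3 snap.
  N18 sheds 197 kN to N10: 197 each.
    N10: 30+197 = 227 > 120
  N3 sheds 187 kN: no online neighbours, lost.
Round 6 — N10 snaps.
  N10 sheds 227 kN: no online neighbours, lost.
No further breaks.

6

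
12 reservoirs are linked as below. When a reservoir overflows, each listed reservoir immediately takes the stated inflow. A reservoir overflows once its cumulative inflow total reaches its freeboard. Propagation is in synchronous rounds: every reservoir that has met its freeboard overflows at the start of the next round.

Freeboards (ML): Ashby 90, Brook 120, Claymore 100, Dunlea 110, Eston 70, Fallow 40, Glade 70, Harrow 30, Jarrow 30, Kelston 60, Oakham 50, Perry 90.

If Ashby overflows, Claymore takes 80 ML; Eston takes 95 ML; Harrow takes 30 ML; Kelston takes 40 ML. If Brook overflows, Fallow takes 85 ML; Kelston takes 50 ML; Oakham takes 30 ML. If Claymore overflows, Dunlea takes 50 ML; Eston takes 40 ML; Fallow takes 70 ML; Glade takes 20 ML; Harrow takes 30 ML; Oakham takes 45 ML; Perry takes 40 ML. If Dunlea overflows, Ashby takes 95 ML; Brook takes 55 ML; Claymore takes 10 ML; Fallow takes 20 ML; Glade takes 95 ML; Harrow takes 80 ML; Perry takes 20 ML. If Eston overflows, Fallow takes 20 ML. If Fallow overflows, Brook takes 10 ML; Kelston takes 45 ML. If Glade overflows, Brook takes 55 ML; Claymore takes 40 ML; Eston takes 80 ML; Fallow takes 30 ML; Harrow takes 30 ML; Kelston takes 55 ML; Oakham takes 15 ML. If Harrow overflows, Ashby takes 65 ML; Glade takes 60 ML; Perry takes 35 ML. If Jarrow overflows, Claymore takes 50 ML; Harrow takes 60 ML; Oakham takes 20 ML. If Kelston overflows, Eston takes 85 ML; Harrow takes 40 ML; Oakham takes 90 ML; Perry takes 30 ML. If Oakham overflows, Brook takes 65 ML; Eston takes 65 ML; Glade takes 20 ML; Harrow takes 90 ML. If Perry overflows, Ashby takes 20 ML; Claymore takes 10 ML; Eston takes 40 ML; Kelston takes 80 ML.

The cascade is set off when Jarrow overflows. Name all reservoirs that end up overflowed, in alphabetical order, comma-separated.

Round 1 — Jarrow overflows (initial).
  Claymore: +50 → 50 < 100
  Harrow: +60 → 60 ≥ 30
  Oakham: +20 → 20 < 50
Round 2 — Harrow overflows.
  Ashby: +65 → 65 < 90
  Glade: +60 → 60 < 70
  Perry: +35 → 35 < 90
No further overflows.

Harrow, Jarrow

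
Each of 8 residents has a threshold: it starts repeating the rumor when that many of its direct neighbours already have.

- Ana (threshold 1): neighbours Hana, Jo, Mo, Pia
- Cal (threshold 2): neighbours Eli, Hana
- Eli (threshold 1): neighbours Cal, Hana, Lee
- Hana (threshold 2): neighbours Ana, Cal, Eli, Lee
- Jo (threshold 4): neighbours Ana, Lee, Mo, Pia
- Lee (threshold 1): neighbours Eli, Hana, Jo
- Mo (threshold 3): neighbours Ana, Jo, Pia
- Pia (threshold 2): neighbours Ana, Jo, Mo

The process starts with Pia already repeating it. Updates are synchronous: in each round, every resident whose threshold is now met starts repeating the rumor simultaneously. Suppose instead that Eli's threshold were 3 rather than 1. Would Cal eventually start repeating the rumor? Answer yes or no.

With Eli's threshold at 3:
Round 1 — Pia starts repeating the rumor (initial).
Round 2 — checking thresholds:
  Ana: 1 of 4 neighbours ≥ 1, starts repeating the rumor.
  Jo: 1 of 4 neighbours < 4, not yet.
  Mo: 1 of 3 neighbours < 3, not yet.
Round 3 — no new spreads; cascade stops.

no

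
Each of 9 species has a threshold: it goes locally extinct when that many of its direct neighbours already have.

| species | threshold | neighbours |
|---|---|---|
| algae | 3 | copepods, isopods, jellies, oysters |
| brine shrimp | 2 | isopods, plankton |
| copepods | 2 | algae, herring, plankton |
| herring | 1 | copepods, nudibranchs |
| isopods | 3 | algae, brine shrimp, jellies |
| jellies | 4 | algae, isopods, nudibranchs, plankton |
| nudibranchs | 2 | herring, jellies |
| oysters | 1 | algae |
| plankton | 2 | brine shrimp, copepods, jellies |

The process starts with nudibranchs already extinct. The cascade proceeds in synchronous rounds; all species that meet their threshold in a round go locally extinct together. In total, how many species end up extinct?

2

Round 1 — nudibranchs goes locally extinct (initial).
Round 2 — checking thresholds:
  herring: 1 of 2 neighbours ≥ 1, goes locally extinct.
  jellies: 1 of 4 neighbours < 4, holds.
Round 3 — no new extinctions; cascade stops.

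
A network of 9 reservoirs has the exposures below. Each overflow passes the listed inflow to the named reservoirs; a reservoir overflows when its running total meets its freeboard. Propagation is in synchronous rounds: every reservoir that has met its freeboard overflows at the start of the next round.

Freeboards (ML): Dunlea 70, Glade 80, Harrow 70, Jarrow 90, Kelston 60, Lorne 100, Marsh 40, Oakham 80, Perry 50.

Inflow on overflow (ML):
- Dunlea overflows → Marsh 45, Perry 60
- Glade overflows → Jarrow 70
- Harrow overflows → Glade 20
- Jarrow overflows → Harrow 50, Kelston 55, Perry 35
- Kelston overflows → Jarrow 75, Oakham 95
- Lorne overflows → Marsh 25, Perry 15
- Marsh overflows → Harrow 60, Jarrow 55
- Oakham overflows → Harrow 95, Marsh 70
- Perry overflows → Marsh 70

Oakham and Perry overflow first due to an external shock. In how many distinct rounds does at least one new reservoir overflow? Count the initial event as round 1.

2

Round 1 — Oakham, Perry overflow (initial).
  Harrow: +95 → 95 ≥ 70
  Marsh: +70+70 → 140 ≥ 40
Round 2 — Harrow, Marsh overflow.
  Glade: +20 → 20 < 80
  Jarrow: +55 → 55 < 90
No further overflows.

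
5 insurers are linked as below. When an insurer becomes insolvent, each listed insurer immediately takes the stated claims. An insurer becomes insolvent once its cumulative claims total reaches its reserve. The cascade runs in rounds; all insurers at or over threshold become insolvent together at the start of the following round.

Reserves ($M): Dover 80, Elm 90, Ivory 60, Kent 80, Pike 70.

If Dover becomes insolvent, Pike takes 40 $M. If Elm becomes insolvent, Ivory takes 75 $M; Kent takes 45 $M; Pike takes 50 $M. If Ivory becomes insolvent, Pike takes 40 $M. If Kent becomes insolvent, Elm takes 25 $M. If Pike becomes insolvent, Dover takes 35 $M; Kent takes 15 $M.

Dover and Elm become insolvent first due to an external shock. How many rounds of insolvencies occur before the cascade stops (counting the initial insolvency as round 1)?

2

Round 1 — Dover, Elm become insolvent (initial).
  Ivory: +75 → 75 ≥ 60
  Kent: +45 → 45 < 80
  Pike: +40+50 → 90 ≥ 70
Round 2 — Ivory, Pike become insolvent.
  Kent: +15 → 60 < 80
No further insolvencies.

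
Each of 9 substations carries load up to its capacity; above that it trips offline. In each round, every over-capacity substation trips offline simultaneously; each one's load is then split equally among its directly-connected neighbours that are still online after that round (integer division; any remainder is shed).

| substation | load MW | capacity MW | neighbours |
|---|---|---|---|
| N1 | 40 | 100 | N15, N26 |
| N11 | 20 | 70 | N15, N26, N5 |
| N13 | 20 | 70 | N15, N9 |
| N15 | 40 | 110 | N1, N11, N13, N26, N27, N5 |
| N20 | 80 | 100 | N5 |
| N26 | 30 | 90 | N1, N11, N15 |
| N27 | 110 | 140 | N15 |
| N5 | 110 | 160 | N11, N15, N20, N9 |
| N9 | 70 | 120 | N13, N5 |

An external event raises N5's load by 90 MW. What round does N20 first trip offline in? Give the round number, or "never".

Round 1 — N5 at 200 > 160. N5 trips offline.
  N5 sheds 200 MW to N11, N15, N20, N9: 50 each.
    N11: 20+50 = 70 ≤ 70
    N15: 40+50 = 90 ≤ 110
    N20: 80+50 = 130 > 100
    N9: 70+50 = 120 ≤ 120
Round 2 — N20 trips offline.
  N20 sheds 130 MW: no online neighbours, lost.
No further trips.

2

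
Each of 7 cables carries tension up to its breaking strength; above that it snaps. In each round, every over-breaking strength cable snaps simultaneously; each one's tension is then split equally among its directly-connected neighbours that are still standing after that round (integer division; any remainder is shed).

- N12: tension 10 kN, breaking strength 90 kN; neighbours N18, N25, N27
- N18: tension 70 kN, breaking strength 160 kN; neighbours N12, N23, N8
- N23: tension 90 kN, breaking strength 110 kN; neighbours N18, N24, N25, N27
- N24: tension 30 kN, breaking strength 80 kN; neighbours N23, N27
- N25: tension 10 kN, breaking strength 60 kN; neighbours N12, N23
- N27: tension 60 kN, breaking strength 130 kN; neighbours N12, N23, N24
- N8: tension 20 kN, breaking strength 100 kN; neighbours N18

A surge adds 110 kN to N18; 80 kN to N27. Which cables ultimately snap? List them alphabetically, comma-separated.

Round 1 — N18 at 180 > 160; N27 at 140 > 130. N18, N27 snap.
  N18 sheds 180 kN to N12, N23, N8: 60 each.
    N12: 10+60 = 70 ≤ 90
    N23: 90+60 = 150 > 110
    N8: 20+60 = 80 ≤ 100
  N27 sheds 140 kN to N12, N23, N24: 46 each (2 lost).
    N12: 70+46 = 116 > 90
    N23: 150+46 = 196 > 110
    N24: 30+46 = 76 ≤ 80
Round 2 — N12, N23 snap.
  N12 sheds 116 kN to N25: 116 each.
    N25: 10+116 = 126 > 60
  N23 sheds 196 kN to N24, N25: 98 each.
    N24: 76+98 = 174 > 80
    N25: 126+98 = 224 > 60
Round 3 — N24, N25 snap.
  N24 sheds 174 kN: no online neighbours, lost.
  N25 sheds 224 kN: no online neighbours, lost.
No further breaks.

N12, N18, N23, N24, N25, N27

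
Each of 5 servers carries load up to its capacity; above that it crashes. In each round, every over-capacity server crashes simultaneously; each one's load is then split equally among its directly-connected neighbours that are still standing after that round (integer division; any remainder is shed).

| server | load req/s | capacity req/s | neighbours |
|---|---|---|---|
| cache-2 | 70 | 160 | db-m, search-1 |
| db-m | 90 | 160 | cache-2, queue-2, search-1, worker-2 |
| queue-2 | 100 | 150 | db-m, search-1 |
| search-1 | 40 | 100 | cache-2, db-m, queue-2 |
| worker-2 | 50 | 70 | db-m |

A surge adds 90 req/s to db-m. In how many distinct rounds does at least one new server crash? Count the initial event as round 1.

Round 1 — db-m at 180 > 160. db-m crashes.
  db-m sheds 180 req/s to cache-2, queue-2, search-1, worker-2: 45 each.
    cache-2: 70+45 = 115 ≤ 160
    queue-2: 100+45 = 145 ≤ 150
    search-1: 40+45 = 85 ≤ 100
    worker-2: 50+45 = 95 > 70
Round 2 — worker-2 crashes.
  worker-2 sheds 95 req/s: no online neighbours, lost.
No further crashes.

2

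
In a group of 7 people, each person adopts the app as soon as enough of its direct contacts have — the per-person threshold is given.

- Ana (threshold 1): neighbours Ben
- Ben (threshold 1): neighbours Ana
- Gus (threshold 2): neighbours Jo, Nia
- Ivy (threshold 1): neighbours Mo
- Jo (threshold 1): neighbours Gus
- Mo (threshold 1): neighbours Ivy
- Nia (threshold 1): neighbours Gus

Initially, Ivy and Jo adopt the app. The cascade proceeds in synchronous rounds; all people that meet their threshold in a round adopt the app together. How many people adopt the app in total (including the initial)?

3

Round 1 — Ivy, Jo adopt the app (initial).
Round 2 — checking thresholds:
  Gus: 1 of 2 neighbours < 2, below threshold.
  Mo: 1 of 1 neighbours ≥ 1, adopts the app.
Round 3 — no new adoptions; cascade stops.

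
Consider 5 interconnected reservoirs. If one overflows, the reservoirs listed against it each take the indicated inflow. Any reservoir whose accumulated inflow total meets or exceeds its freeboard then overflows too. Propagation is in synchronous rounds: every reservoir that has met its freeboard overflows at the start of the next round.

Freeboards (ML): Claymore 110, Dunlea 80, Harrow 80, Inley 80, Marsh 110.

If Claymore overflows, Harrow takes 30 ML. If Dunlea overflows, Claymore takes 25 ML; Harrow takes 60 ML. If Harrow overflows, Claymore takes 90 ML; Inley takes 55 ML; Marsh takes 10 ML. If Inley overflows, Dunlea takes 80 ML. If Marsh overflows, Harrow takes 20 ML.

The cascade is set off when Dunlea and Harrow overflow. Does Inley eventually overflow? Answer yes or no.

no

Round 1 — Dunlea, Harrow overflow (initial).
  Claymore: +25+90 → 115 ≥ 110
  Inley: +55 → 55 < 80
  Marsh: +10 → 10 < 110
Round 2 — Claymore overflows.
No further overflows.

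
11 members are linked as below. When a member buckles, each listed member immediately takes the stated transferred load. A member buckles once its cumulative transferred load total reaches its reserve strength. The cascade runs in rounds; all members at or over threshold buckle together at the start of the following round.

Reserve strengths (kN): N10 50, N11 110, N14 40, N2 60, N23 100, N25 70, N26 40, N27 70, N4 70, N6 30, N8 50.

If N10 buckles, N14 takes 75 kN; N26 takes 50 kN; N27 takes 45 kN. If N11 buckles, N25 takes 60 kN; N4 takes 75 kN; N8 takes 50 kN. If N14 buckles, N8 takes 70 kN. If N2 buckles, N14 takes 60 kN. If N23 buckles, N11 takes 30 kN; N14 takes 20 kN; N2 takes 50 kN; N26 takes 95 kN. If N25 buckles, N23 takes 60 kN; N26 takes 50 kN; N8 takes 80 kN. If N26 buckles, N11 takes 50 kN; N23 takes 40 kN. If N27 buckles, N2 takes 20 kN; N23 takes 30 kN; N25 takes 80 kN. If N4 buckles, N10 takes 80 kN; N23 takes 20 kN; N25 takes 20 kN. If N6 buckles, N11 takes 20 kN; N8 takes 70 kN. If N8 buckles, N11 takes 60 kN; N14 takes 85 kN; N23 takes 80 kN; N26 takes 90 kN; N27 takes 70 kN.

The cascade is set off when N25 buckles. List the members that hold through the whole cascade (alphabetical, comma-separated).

N6

Round 1 — N25 buckles (initial).
  N23: +60 → 60 < 100
  N26: +50 → 50 ≥ 40
  N8: +80 → 80 ≥ 50
Round 2 — N26, N8 buckle.
  N11: +50+60 → 110 ≥ 110
  N14: +85 → 85 ≥ 40
  N23: +40+80 → 180 ≥ 100
  N27: +70 → 70 ≥ 70
Round 3 — N11, N14, N23, N27 buckle.
  N2: +50+20 → 70 ≥ 60
  N4: +75 → 75 ≥ 70
Round 4 — N2, N4 buckle.
  N10: +80 → 80 ≥ 50
Round 5 — N10 buckles.
No further bucklings.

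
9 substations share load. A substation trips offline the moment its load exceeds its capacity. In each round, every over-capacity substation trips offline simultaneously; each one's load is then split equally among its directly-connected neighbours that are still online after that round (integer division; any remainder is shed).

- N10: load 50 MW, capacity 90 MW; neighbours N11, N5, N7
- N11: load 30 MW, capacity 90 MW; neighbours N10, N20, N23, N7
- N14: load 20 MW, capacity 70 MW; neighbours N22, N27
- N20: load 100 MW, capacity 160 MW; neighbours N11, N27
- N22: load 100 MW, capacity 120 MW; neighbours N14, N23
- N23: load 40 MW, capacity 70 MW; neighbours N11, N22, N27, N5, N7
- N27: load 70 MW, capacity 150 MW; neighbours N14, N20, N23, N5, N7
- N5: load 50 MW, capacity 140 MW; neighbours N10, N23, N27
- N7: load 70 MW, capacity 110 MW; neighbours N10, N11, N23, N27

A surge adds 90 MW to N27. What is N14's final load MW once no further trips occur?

Round 1 — N27 at 160 > 150. N27 trips offline.
  N27 sheds 160 MW to N14, N20, N23, N5, N7: 32 each.
    N14: 20+32 = 52 ≤ 70
    N20: 100+32 = 132 ≤ 160
    N23: 40+32 = 72 > 70
    N5: 50+32 = 82 ≤ 140
    N7: 70+32 = 102 ≤ 110
Round 2 — N23 trips offline.
  N23 sheds 72 MW to N11, N22, N5, N7: 18 each.
    N11: 30+18 = 48 ≤ 90
    N22: 100+18 = 118 ≤ 120
    N5: 82+18 = 100 ≤ 140
    N7: 102+18 = 120 > 110
Round 3 — N7 trips offline.
  N7 sheds 120 MW to N10, N11: 60 each.
    N10: 50+60 = 110 > 90
    N11: 48+60 = 108 > 90
Round 4 — N10, N11 trip offline.
  N10 sheds 110 MW to N5: 110 each.
    N5: 100+110 = 210 > 140
  N11 sheds 108 MW to N20: 108 each.
    N20: 132+108 = 240 > 160
Round 5 — N20, N5 trip offline.
  N20 sheds 240 MW: no online neighbours, lost.
  N5 sheds 210 MW: no online neighbours, lost.
No further trips.

52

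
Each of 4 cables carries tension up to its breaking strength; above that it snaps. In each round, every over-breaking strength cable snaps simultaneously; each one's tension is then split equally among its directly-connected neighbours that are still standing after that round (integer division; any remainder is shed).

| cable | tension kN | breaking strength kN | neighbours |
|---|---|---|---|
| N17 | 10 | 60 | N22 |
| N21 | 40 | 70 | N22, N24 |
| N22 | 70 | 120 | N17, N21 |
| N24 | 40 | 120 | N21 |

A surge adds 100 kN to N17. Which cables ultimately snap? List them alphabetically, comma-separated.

N17, N21, N22, N24

Round 1 — N17 at 110 > 60. N17 snaps.
  N17 sheds 110 kN to N22: 110 each.
    N22: 70+110 = 180 > 120
Round 2 — N22 snaps.
  N22 sheds 180 kN to N21: 180 each.
    N21: 40+180 = 220 > 70
Round 3 — N21 snaps.
  N21 sheds 220 kN to N24: 220 each.
    N24: 40+220 = 260 > 120
Round 4 — N24 snaps.
  N24 sheds 260 kN: no online neighbours, lost.
No further breaks.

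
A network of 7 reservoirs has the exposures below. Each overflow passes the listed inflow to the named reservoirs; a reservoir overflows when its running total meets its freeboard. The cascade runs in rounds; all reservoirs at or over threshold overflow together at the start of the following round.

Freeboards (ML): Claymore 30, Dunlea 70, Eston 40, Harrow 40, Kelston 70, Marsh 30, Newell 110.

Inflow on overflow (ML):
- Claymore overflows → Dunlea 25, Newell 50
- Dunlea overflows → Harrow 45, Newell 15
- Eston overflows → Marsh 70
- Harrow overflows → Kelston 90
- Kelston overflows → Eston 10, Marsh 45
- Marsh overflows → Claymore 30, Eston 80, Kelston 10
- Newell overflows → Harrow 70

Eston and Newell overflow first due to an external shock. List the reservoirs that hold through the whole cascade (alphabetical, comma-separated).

Dunlea

Round 1 — Eston, Newell overflow (initial).
  Harrow: +70 → 70 ≥ 40
  Marsh: +70 → 70 ≥ 30
Round 2 — Harrow, Marsh overflow.
  Claymore: +30 → 30 ≥ 30
  Kelston: +90+10 → 100 ≥ 70
Round 3 — Claymore, Kelston overflow.
  Dunlea: +25 → 25 < 70
No further overflows.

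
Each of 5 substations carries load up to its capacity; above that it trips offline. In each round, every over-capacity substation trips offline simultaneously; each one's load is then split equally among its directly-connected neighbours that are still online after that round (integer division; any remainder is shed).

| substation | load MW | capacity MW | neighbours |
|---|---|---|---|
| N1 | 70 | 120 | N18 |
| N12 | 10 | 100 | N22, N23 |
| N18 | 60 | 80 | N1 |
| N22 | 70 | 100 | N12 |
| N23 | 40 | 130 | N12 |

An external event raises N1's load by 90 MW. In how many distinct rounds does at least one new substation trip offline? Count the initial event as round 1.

2

Round 1 — N1 at 160 > 120. N1 trips offline.
  N1 sheds 160 MW to N18: 160 each.
    N18: 60+160 = 220 > 80
Round 2 — N18 trips offline.
  N18 sheds 220 MW: no online neighbours, lost.
No further trips.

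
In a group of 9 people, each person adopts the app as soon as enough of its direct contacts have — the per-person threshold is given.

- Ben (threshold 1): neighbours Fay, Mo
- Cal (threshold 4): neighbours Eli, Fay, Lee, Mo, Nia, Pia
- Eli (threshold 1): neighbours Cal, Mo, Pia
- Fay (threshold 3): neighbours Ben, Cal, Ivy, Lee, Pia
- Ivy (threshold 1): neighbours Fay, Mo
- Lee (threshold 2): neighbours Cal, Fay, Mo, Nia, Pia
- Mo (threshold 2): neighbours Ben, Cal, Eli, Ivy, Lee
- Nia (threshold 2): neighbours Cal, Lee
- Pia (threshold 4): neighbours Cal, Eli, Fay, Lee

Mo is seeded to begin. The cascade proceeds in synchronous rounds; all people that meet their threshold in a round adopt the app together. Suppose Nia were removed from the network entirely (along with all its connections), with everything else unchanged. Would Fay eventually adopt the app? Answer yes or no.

With Nia removed:
Round 1 — Mo adopts the app (initial).
Round 2 — checking thresholds:
  Ben: 1 of 2 neighbours ≥ 1, adopts the app.
  Cal: 1 of 5 neighbours < 4, holds.
  Eli: 1 of 3 neighbours ≥ 1, adopts the app.
  Ivy: 1 of 2 neighbours ≥ 1, adopts the app.
  Lee: 1 of 4 neighbours < 2, holds.
Round 3 — no new adoptions; cascade stops.

no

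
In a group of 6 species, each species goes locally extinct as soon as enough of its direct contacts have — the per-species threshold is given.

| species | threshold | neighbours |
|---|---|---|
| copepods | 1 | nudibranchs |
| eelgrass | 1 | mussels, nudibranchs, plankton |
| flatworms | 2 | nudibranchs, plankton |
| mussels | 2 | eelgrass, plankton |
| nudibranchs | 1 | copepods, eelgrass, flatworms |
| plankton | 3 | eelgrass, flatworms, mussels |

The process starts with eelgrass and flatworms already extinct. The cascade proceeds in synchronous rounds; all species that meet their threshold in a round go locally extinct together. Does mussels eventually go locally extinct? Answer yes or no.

no

Round 1 — eelgrass, flatworms go locally extinct (initial).
Round 2 — checking thresholds:
  mussels: 1 of 2 neighbours < 2, below threshold.
  nudibranchs: 2 of 3 neighbours ≥ 1, goes locally extinct.
  plankton: 2 of 3 neighbours < 3, below threshold.
Round 3 — checking thresholds:
  copepods: 1 of 1 neighbours ≥ 1, goes locally extinct.
  mussels: 1 of 2 neighbours < 2, below threshold.
  plankton: 2 of 3 neighbours < 3, below threshold.
Round 4 — no new extinctions; cascade stops.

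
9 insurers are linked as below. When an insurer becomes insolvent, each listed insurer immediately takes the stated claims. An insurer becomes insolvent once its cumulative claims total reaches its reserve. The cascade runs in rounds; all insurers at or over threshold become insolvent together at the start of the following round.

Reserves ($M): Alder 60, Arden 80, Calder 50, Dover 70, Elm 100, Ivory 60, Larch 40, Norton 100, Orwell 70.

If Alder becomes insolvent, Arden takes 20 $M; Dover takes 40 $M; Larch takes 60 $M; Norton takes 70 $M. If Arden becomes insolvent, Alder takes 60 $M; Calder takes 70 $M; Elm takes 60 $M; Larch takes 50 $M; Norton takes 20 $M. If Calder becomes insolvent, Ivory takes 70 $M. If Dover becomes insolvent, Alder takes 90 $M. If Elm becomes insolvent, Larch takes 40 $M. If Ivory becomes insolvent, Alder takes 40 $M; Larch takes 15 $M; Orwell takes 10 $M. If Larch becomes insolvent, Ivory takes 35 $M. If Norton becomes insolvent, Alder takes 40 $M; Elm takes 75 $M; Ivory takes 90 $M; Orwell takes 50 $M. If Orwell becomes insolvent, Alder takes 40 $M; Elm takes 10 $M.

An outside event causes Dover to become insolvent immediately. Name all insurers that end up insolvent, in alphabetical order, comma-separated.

Round 1 — Dover becomes insolvent (initial).
  Alder: +90 → 90 ≥ 60
Round 2 — Alder becomes insolvent.
  Arden: +20 → 20 < 80
  Larch: +60 → 60 ≥ 40
  Norton: +70 → 70 < 100
Round 3 — Larch becomes insolvent.
  Ivory: +35 → 35 < 60
No further insolvencies.

Alder, Dover, Larch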